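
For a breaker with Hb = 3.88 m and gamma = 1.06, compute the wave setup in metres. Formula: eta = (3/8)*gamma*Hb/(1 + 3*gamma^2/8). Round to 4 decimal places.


eta = (3/8) * gamma * Hb / (1 + 3*gamma^2/8)
Numerator = (3/8) * 1.06 * 3.88 = 1.542300
Denominator = 1 + 3*1.06^2/8 = 1 + 0.421350 = 1.421350
eta = 1.542300 / 1.421350
eta = 1.0851 m

1.0851


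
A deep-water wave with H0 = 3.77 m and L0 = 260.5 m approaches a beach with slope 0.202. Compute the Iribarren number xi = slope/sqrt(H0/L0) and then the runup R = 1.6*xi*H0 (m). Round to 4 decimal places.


xi = slope / sqrt(H0/L0)
H0/L0 = 3.77/260.5 = 0.014472
sqrt(0.014472) = 0.120300
xi = 0.202 / 0.120300 = 1.679131
R = 1.6 * xi * H0 = 1.6 * 1.679131 * 3.77
R = 10.1285 m

10.1285


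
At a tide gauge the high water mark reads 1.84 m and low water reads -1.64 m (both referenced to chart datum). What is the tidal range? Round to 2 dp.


Tidal range = High water - Low water
Tidal range = 1.84 - (-1.64)
Tidal range = 3.48 m

3.48


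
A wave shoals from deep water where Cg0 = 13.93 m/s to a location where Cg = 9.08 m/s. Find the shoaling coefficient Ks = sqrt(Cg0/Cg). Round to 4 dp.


Ks = sqrt(Cg0 / Cg)
Ks = sqrt(13.93 / 9.08)
Ks = sqrt(1.5341)
Ks = 1.2386

1.2386


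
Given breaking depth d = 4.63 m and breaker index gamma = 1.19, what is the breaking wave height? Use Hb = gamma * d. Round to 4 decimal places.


Hb = gamma * d
Hb = 1.19 * 4.63
Hb = 5.5097 m

5.5097


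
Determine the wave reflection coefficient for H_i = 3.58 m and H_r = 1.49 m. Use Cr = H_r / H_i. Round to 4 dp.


Cr = H_r / H_i
Cr = 1.49 / 3.58
Cr = 0.4162

0.4162


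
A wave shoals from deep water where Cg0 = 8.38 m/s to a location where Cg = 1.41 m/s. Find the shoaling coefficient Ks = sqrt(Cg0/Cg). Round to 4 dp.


Ks = sqrt(Cg0 / Cg)
Ks = sqrt(8.38 / 1.41)
Ks = sqrt(5.9433)
Ks = 2.4379

2.4379


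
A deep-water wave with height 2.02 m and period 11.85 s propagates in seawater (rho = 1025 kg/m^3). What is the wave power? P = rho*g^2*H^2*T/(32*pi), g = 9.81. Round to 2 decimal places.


P = rho * g^2 * H^2 * T / (32 * pi)
P = 1025 * 9.81^2 * 2.02^2 * 11.85 / (32 * pi)
P = 1025 * 96.2361 * 4.0804 * 11.85 / 100.53096
P = 47444.20 W/m

47444.20


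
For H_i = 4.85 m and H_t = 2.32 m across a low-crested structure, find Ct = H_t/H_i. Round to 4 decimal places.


Ct = H_t / H_i
Ct = 2.32 / 4.85
Ct = 0.4784

0.4784


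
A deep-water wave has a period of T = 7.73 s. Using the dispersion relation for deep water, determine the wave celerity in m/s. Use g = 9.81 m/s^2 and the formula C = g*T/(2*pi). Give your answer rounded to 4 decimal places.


We use the deep-water celerity formula:
C = g * T / (2 * pi)
C = 9.81 * 7.73 / (2 * 3.14159...)
C = 75.831300 / 6.283185
C = 12.0689 m/s

12.0689


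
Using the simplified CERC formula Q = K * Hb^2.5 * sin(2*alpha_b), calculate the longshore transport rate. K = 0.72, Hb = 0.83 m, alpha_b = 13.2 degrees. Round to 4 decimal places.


Q = K * Hb^2.5 * sin(2 * alpha_b)
Hb^2.5 = 0.83^2.5 = 0.627618
sin(2 * 13.2) = sin(26.4) = 0.444635
Q = 0.72 * 0.627618 * 0.444635
Q = 0.2009 m^3/s

0.2009


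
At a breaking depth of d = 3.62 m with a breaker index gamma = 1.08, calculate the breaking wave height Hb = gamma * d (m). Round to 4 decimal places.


Hb = gamma * d
Hb = 1.08 * 3.62
Hb = 3.9096 m

3.9096


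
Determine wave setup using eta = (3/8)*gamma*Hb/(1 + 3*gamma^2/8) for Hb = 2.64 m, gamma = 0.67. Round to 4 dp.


eta = (3/8) * gamma * Hb / (1 + 3*gamma^2/8)
Numerator = (3/8) * 0.67 * 2.64 = 0.663300
Denominator = 1 + 3*0.67^2/8 = 1 + 0.168338 = 1.168338
eta = 0.663300 / 1.168338
eta = 0.5677 m

0.5677


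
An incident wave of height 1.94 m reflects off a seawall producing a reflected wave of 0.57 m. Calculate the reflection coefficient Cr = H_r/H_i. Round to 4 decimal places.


Cr = H_r / H_i
Cr = 0.57 / 1.94
Cr = 0.2938

0.2938


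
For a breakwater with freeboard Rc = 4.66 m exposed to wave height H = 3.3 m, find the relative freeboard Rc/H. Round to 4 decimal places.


Relative freeboard = Rc / H
= 4.66 / 3.3
= 1.4121

1.4121


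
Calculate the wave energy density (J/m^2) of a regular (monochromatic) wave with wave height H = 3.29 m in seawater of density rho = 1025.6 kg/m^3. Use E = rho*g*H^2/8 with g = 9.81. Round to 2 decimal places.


E = (1/8) * rho * g * H^2
E = (1/8) * 1025.6 * 9.81 * 3.29^2
E = 0.125 * 1025.6 * 9.81 * 10.8241
E = 13612.84 J/m^2

13612.84


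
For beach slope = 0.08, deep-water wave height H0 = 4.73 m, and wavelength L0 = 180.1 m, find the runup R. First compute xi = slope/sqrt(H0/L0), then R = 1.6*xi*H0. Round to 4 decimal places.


xi = slope / sqrt(H0/L0)
H0/L0 = 4.73/180.1 = 0.026263
sqrt(0.026263) = 0.162059
xi = 0.08 / 0.162059 = 0.493647
R = 1.6 * xi * H0 = 1.6 * 0.493647 * 4.73
R = 3.7359 m

3.7359


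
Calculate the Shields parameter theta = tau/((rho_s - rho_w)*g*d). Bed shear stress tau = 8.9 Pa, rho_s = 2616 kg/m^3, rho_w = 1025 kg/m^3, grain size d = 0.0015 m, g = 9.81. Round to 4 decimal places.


theta = tau / ((rho_s - rho_w) * g * d)
rho_s - rho_w = 2616 - 1025 = 1591
Denominator = 1591 * 9.81 * 0.0015 = 23.411565
theta = 8.9 / 23.411565
theta = 0.3802

0.3802


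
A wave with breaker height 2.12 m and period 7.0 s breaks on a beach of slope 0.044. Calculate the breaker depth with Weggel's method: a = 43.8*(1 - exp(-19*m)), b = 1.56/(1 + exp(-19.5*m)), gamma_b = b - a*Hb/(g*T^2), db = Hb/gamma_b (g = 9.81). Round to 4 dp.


a = 43.8 * (1 - exp(-19 * m))
exp(-19 * 0.044) = exp(-0.8360) = 0.433441
a = 43.8 * (1 - 0.433441) = 24.815292
b = 1.56 / (1 + exp(-19.5 * m))
exp(-19.5 * 0.044) = exp(-0.8580) = 0.424009
b = 1.56 / (1 + 0.424009) = 1.095498
Hb / (g * T^2) = 2.12 / (9.81 * 7.0^2) = 2.12 / 480.6900 = 0.00441033
gamma_b = b - a * Hb/(g*T^2) = 1.095498 - 24.815292 * 0.00441033 = 0.986055
db = Hb / gamma_b = 2.12 / 0.986055
db = 2.1500 m

2.1500


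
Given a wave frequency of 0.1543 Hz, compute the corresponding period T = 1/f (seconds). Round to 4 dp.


T = 1 / f
T = 1 / 0.1543
T = 6.4809 s

6.4809


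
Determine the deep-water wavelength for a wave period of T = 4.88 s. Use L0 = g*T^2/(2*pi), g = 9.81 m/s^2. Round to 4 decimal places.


L0 = g * T^2 / (2 * pi)
L0 = 9.81 * 4.88^2 / (2 * pi)
L0 = 9.81 * 23.8144 / 6.28319
L0 = 233.6193 / 6.28319
L0 = 37.1817 m

37.1817


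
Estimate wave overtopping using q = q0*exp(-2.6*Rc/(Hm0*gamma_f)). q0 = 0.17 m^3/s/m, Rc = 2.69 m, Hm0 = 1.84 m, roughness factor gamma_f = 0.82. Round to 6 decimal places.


q = q0 * exp(-2.6 * Rc / (Hm0 * gamma_f))
Exponent = -2.6 * 2.69 / (1.84 * 0.82)
= -2.6 * 2.69 / 1.5088
= -4.635472
exp(-4.635472) = 0.009702
q = 0.17 * 0.009702
q = 0.001649 m^3/s/m

0.001649


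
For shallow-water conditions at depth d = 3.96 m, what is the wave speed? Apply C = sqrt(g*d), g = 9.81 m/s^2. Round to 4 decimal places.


Using the shallow-water approximation:
C = sqrt(g * d) = sqrt(9.81 * 3.96)
C = sqrt(38.8476)
C = 6.2328 m/s

6.2328


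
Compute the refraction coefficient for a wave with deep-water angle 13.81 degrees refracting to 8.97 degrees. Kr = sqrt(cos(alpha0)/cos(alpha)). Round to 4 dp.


Kr = sqrt(cos(alpha0) / cos(alpha))
cos(13.81) = 0.971093
cos(8.97) = 0.987770
Kr = sqrt(0.971093 / 0.987770)
Kr = sqrt(0.983116)
Kr = 0.9915

0.9915


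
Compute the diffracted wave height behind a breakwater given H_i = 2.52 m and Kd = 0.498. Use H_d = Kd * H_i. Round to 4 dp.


H_d = Kd * H_i
H_d = 0.498 * 2.52
H_d = 1.2550 m

1.2550


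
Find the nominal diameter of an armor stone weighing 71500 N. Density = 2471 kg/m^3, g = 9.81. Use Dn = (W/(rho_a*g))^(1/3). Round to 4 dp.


V = W / (rho_a * g)
V = 71500 / (2471 * 9.81)
V = 71500 / 24240.51
V = 2.949608 m^3
Dn = V^(1/3) = 2.949608^(1/3)
Dn = 1.4341 m

1.4341


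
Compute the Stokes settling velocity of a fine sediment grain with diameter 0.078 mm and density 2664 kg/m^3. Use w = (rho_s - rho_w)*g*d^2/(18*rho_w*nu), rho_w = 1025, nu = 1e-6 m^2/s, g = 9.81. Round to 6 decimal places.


w = (rho_s - rho_w) * g * d^2 / (18 * rho_w * nu)
d = 0.078 mm = 0.000078 m
rho_s - rho_w = 2664 - 1025 = 1639
Numerator = 1639 * 9.81 * (0.000078)^2 = 0.000097822142
Denominator = 18 * 1025 * 1e-6 = 0.018450
w = 0.005302 m/s

0.005302


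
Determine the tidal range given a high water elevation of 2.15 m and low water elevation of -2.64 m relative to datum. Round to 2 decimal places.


Tidal range = High water - Low water
Tidal range = 2.15 - (-2.64)
Tidal range = 4.79 m

4.79


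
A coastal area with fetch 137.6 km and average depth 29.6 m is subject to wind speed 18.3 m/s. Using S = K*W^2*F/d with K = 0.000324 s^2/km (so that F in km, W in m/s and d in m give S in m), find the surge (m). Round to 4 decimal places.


S = K * W^2 * F / d
W^2 = 18.3^2 = 334.89
S = 0.000324 * 334.89 * 137.6 / 29.6
Numerator = 0.000324 * 334.89 * 137.6 = 14.930200
S = 14.930200 / 29.6 = 0.5044 m

0.5044


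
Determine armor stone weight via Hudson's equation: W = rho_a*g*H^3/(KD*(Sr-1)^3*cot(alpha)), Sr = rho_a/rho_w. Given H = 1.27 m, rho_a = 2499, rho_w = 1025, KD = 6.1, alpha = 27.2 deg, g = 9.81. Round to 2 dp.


Sr = rho_a / rho_w = 2499 / 1025 = 2.438049
(Sr - 1) = 1.438049
(Sr - 1)^3 = 2.973862
cot(27.2) = 1 / tan(27.2) = 1 / 0.513930 = 1.945790
Numerator = 2499 * 9.81 * 1.27^3 = 50216.4984
Denominator = 6.1 * 2.973862 * 1.945790 = 35.297712
W = 50216.4984 / 35.297712
W = 1422.66 N

1422.66


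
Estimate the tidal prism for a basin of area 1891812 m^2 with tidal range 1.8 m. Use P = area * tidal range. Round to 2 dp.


Tidal prism = Area * Tidal range
P = 1891812 * 1.8
P = 3405261.60 m^3

3405261.60


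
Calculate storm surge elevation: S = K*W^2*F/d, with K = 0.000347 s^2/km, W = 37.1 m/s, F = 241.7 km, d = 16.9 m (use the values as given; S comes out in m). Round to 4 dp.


S = K * W^2 * F / d
W^2 = 37.1^2 = 1376.41
S = 0.000347 * 1376.41 * 241.7 / 16.9
Numerator = 0.000347 * 1376.41 * 241.7 = 115.439369
S = 115.439369 / 16.9 = 6.8307 m

6.8307


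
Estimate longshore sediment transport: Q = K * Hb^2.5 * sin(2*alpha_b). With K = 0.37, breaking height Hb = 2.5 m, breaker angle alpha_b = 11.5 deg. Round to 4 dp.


Q = K * Hb^2.5 * sin(2 * alpha_b)
Hb^2.5 = 2.5^2.5 = 9.882118
sin(2 * 11.5) = sin(23.0) = 0.390731
Q = 0.37 * 9.882118 * 0.390731
Q = 1.4287 m^3/s

1.4287


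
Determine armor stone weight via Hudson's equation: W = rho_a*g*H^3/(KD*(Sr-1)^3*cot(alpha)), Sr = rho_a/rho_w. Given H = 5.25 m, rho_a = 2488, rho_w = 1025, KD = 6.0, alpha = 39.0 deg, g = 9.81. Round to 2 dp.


Sr = rho_a / rho_w = 2488 / 1025 = 2.427317
(Sr - 1) = 1.427317
(Sr - 1)^3 = 2.907779
cot(39.0) = 1 / tan(39.0) = 1 / 0.809784 = 1.234897
Numerator = 2488 * 9.81 * 5.25^3 = 3531809.6888
Denominator = 6.0 * 2.907779 * 1.234897 = 21.544847
W = 3531809.6888 / 21.544847
W = 163928.28 N

163928.28


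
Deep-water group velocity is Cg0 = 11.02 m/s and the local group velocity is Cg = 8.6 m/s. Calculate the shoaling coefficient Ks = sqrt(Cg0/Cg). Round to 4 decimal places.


Ks = sqrt(Cg0 / Cg)
Ks = sqrt(11.02 / 8.6)
Ks = sqrt(1.2814)
Ks = 1.1320

1.1320


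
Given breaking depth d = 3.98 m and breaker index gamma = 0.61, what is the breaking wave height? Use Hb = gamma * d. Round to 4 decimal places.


Hb = gamma * d
Hb = 0.61 * 3.98
Hb = 2.4278 m

2.4278


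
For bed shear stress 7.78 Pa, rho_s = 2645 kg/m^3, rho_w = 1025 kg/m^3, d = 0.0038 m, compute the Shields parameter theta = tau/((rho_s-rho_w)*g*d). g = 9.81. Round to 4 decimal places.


theta = tau / ((rho_s - rho_w) * g * d)
rho_s - rho_w = 2645 - 1025 = 1620
Denominator = 1620 * 9.81 * 0.0038 = 60.390360
theta = 7.78 / 60.390360
theta = 0.1288

0.1288


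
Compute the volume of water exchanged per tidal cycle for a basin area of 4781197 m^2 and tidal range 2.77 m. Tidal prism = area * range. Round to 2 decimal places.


Tidal prism = Area * Tidal range
P = 4781197 * 2.77
P = 13243915.69 m^3

13243915.69


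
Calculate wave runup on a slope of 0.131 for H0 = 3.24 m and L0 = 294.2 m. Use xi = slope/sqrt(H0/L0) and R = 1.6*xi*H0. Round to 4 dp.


xi = slope / sqrt(H0/L0)
H0/L0 = 3.24/294.2 = 0.011013
sqrt(0.011013) = 0.104942
xi = 0.131 / 0.104942 = 1.248303
R = 1.6 * xi * H0 = 1.6 * 1.248303 * 3.24
R = 6.4712 m

6.4712


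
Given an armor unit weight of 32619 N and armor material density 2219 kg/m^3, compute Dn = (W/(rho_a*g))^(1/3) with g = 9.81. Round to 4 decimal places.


V = W / (rho_a * g)
V = 32619 / (2219 * 9.81)
V = 32619 / 21768.39
V = 1.498457 m^3
Dn = V^(1/3) = 1.498457^(1/3)
Dn = 1.1443 m

1.1443


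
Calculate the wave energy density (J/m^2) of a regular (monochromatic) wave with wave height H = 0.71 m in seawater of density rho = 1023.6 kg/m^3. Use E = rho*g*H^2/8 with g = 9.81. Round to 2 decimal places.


E = (1/8) * rho * g * H^2
E = (1/8) * 1023.6 * 9.81 * 0.71^2
E = 0.125 * 1023.6 * 9.81 * 0.5041
E = 632.74 J/m^2

632.74


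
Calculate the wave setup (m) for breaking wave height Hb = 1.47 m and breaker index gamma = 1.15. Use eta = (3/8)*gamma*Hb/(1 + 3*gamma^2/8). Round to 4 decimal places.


eta = (3/8) * gamma * Hb / (1 + 3*gamma^2/8)
Numerator = (3/8) * 1.15 * 1.47 = 0.633937
Denominator = 1 + 3*1.15^2/8 = 1 + 0.495938 = 1.495938
eta = 0.633937 / 1.495938
eta = 0.4238 m

0.4238


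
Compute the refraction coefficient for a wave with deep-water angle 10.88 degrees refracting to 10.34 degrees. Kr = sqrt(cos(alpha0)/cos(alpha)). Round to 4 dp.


Kr = sqrt(cos(alpha0) / cos(alpha))
cos(10.88) = 0.982025
cos(10.34) = 0.983760
Kr = sqrt(0.982025 / 0.983760)
Kr = sqrt(0.998236)
Kr = 0.9991

0.9991


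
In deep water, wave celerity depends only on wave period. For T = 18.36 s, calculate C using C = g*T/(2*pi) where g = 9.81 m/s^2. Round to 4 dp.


We use the deep-water celerity formula:
C = g * T / (2 * pi)
C = 9.81 * 18.36 / (2 * 3.14159...)
C = 180.111600 / 6.283185
C = 28.6657 m/s

28.6657


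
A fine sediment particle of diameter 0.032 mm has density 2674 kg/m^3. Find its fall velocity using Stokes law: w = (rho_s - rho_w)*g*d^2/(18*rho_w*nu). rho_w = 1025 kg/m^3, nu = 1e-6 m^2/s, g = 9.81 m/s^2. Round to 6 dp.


w = (rho_s - rho_w) * g * d^2 / (18 * rho_w * nu)
d = 0.032 mm = 0.000032 m
rho_s - rho_w = 2674 - 1025 = 1649
Numerator = 1649 * 9.81 * (0.000032)^2 = 0.000016564931
Denominator = 18 * 1025 * 1e-6 = 0.018450
w = 0.000898 m/s

0.000898


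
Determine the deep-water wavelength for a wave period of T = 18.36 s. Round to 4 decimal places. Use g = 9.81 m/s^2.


L0 = g * T^2 / (2 * pi)
L0 = 9.81 * 18.36^2 / (2 * pi)
L0 = 9.81 * 337.0896 / 6.28319
L0 = 3306.8490 / 6.28319
L0 = 526.3014 m

526.3014


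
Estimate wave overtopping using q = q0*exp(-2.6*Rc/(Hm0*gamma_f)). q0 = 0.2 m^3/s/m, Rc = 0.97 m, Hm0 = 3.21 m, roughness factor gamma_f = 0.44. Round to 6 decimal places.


q = q0 * exp(-2.6 * Rc / (Hm0 * gamma_f))
Exponent = -2.6 * 0.97 / (3.21 * 0.44)
= -2.6 * 0.97 / 1.4124
= -1.785613
exp(-1.785613) = 0.167694
q = 0.2 * 0.167694
q = 0.033539 m^3/s/m

0.033539


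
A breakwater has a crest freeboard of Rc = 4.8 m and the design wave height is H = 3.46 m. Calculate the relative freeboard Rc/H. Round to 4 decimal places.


Relative freeboard = Rc / H
= 4.8 / 3.46
= 1.3873

1.3873


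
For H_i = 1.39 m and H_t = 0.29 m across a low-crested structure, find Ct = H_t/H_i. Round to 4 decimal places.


Ct = H_t / H_i
Ct = 0.29 / 1.39
Ct = 0.2086

0.2086


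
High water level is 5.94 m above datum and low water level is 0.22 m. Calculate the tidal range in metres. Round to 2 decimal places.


Tidal range = High water - Low water
Tidal range = 5.94 - (0.22)
Tidal range = 5.72 m

5.72


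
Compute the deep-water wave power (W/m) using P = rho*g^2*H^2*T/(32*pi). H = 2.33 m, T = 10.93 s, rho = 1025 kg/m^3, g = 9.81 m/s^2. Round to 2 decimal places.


P = rho * g^2 * H^2 * T / (32 * pi)
P = 1025 * 9.81^2 * 2.33^2 * 10.93 / (32 * pi)
P = 1025 * 96.2361 * 5.4289 * 10.93 / 100.53096
P = 58222.93 W/m

58222.93


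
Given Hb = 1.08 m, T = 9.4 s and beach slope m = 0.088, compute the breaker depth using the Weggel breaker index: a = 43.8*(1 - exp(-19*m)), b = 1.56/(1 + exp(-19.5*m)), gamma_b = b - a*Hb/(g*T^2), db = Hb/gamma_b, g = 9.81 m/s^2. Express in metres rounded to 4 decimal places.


a = 43.8 * (1 - exp(-19 * m))
exp(-19 * 0.088) = exp(-1.6720) = 0.187871
a = 43.8 * (1 - 0.187871) = 35.571252
b = 1.56 / (1 + exp(-19.5 * m))
exp(-19.5 * 0.088) = exp(-1.7160) = 0.179784
b = 1.56 / (1 + 0.179784) = 1.322276
Hb / (g * T^2) = 1.08 / (9.81 * 9.4^2) = 1.08 / 866.8116 = 0.00124595
gamma_b = b - a * Hb/(g*T^2) = 1.322276 - 35.571252 * 0.00124595 = 1.277956
db = Hb / gamma_b = 1.08 / 1.277956
db = 0.8451 m

0.8451


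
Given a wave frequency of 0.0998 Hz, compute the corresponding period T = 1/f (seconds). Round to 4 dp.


T = 1 / f
T = 1 / 0.0998
T = 10.0200 s

10.0200


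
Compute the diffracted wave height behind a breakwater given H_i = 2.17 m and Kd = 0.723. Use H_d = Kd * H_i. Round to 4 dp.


H_d = Kd * H_i
H_d = 0.723 * 2.17
H_d = 1.5689 m

1.5689


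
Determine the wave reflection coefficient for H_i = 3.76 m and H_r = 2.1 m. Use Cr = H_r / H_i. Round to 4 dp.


Cr = H_r / H_i
Cr = 2.1 / 3.76
Cr = 0.5585

0.5585


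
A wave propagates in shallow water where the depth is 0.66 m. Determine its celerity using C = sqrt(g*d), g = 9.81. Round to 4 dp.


Using the shallow-water approximation:
C = sqrt(g * d) = sqrt(9.81 * 0.66)
C = sqrt(6.4746)
C = 2.5445 m/s

2.5445


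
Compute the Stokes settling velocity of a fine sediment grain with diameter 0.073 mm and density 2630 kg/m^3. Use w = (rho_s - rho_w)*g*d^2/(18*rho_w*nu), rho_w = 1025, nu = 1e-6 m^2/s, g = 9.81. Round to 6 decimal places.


w = (rho_s - rho_w) * g * d^2 / (18 * rho_w * nu)
d = 0.073 mm = 0.000073 m
rho_s - rho_w = 2630 - 1025 = 1605
Numerator = 1605 * 9.81 * (0.000073)^2 = 0.000083905371
Denominator = 18 * 1025 * 1e-6 = 0.018450
w = 0.004548 m/s

0.004548


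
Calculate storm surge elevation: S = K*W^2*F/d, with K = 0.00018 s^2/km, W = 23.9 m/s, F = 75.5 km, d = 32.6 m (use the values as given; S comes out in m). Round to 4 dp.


S = K * W^2 * F / d
W^2 = 23.9^2 = 571.21
S = 0.00018 * 571.21 * 75.5 / 32.6
Numerator = 0.00018 * 571.21 * 75.5 = 7.762744
S = 7.762744 / 32.6 = 0.2381 m

0.2381


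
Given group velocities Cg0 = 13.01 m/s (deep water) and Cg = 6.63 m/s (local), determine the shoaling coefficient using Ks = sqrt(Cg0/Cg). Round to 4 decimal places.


Ks = sqrt(Cg0 / Cg)
Ks = sqrt(13.01 / 6.63)
Ks = sqrt(1.9623)
Ks = 1.4008

1.4008


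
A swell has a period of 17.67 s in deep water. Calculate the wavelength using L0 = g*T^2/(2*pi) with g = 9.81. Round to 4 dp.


L0 = g * T^2 / (2 * pi)
L0 = 9.81 * 17.67^2 / (2 * pi)
L0 = 9.81 * 312.2289 / 6.28319
L0 = 3062.9655 / 6.28319
L0 = 487.4861 m

487.4861


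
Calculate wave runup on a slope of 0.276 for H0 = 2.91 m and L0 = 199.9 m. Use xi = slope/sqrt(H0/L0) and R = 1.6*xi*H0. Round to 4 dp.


xi = slope / sqrt(H0/L0)
H0/L0 = 2.91/199.9 = 0.014557
sqrt(0.014557) = 0.120654
xi = 0.276 / 0.120654 = 2.287542
R = 1.6 * xi * H0 = 1.6 * 2.287542 * 2.91
R = 10.6508 m

10.6508


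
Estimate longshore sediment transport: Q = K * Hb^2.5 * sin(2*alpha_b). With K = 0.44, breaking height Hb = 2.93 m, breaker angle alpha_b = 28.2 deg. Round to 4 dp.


Q = K * Hb^2.5 * sin(2 * alpha_b)
Hb^2.5 = 2.93^2.5 = 14.694982
sin(2 * 28.2) = sin(56.4) = 0.832921
Q = 0.44 * 14.694982 * 0.832921
Q = 5.3855 m^3/s

5.3855


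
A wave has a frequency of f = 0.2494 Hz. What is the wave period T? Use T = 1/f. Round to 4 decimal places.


T = 1 / f
T = 1 / 0.2494
T = 4.0096 s

4.0096


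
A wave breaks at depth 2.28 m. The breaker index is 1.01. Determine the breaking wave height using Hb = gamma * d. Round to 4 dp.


Hb = gamma * d
Hb = 1.01 * 2.28
Hb = 2.3028 m

2.3028


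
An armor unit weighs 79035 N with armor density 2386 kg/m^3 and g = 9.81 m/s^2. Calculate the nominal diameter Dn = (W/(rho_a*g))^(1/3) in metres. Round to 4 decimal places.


V = W / (rho_a * g)
V = 79035 / (2386 * 9.81)
V = 79035 / 23406.66
V = 3.376603 m^3
Dn = V^(1/3) = 3.376603^(1/3)
Dn = 1.5002 m

1.5002


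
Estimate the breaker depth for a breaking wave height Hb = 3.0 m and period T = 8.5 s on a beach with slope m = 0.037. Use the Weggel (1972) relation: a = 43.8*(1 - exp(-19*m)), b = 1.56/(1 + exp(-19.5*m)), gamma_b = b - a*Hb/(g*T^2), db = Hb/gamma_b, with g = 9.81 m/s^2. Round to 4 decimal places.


a = 43.8 * (1 - exp(-19 * m))
exp(-19 * 0.037) = exp(-0.7030) = 0.495098
a = 43.8 * (1 - 0.495098) = 22.114717
b = 1.56 / (1 + exp(-19.5 * m))
exp(-19.5 * 0.037) = exp(-0.7215) = 0.486023
b = 1.56 / (1 + 0.486023) = 1.049782
Hb / (g * T^2) = 3.0 / (9.81 * 8.5^2) = 3.0 / 708.7725 = 0.00423267
gamma_b = b - a * Hb/(g*T^2) = 1.049782 - 22.114717 * 0.00423267 = 0.956178
db = Hb / gamma_b = 3.0 / 0.956178
db = 3.1375 m

3.1375


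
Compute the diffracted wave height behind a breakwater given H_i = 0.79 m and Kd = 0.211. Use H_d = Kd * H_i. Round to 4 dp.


H_d = Kd * H_i
H_d = 0.211 * 0.79
H_d = 0.1667 m

0.1667


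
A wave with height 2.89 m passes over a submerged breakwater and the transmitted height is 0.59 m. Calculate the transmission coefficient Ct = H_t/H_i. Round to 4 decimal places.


Ct = H_t / H_i
Ct = 0.59 / 2.89
Ct = 0.2042

0.2042


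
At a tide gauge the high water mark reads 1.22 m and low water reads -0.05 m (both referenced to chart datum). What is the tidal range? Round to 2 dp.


Tidal range = High water - Low water
Tidal range = 1.22 - (-0.05)
Tidal range = 1.27 m

1.27


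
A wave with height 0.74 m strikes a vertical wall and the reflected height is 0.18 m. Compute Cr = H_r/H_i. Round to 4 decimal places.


Cr = H_r / H_i
Cr = 0.18 / 0.74
Cr = 0.2432

0.2432


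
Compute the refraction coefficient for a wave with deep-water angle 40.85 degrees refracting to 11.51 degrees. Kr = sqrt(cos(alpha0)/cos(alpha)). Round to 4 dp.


Kr = sqrt(cos(alpha0) / cos(alpha))
cos(40.85) = 0.756425
cos(11.51) = 0.979890
Kr = sqrt(0.756425 / 0.979890)
Kr = sqrt(0.771949)
Kr = 0.8786

0.8786


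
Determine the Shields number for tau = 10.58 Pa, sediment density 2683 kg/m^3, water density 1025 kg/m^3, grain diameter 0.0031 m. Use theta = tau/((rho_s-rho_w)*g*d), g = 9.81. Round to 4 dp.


theta = tau / ((rho_s - rho_w) * g * d)
rho_s - rho_w = 2683 - 1025 = 1658
Denominator = 1658 * 9.81 * 0.0031 = 50.421438
theta = 10.58 / 50.421438
theta = 0.2098

0.2098


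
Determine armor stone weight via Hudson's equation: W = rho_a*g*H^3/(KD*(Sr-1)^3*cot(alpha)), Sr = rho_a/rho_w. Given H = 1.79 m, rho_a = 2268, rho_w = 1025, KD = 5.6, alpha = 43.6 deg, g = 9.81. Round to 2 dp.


Sr = rho_a / rho_w = 2268 / 1025 = 2.212683
(Sr - 1) = 1.212683
(Sr - 1)^3 = 1.783371
cot(43.6) = 1 / tan(43.6) = 1 / 0.952287 = 1.050103
Numerator = 2268 * 9.81 * 1.79^3 = 127606.0162
Denominator = 5.6 * 1.783371 * 1.050103 = 10.487257
W = 127606.0162 / 10.487257
W = 12167.72 N

12167.72


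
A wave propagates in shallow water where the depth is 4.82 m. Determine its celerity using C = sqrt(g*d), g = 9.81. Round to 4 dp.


Using the shallow-water approximation:
C = sqrt(g * d) = sqrt(9.81 * 4.82)
C = sqrt(47.2842)
C = 6.8764 m/s

6.8764


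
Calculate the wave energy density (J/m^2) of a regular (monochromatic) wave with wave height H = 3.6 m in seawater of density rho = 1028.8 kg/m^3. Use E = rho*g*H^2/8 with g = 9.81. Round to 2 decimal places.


E = (1/8) * rho * g * H^2
E = (1/8) * 1028.8 * 9.81 * 3.6^2
E = 0.125 * 1028.8 * 9.81 * 12.9600
E = 16349.90 J/m^2

16349.90


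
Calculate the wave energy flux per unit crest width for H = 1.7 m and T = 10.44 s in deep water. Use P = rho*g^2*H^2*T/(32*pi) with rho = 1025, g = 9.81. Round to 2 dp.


P = rho * g^2 * H^2 * T / (32 * pi)
P = 1025 * 9.81^2 * 1.7^2 * 10.44 / (32 * pi)
P = 1025 * 96.2361 * 2.8900 * 10.44 / 100.53096
P = 29604.68 W/m

29604.68


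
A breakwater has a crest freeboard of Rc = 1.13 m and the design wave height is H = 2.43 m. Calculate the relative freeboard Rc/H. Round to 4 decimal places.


Relative freeboard = Rc / H
= 1.13 / 2.43
= 0.4650

0.4650


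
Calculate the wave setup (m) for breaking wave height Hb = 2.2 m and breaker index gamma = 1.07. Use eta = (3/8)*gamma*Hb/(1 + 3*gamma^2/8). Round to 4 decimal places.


eta = (3/8) * gamma * Hb / (1 + 3*gamma^2/8)
Numerator = (3/8) * 1.07 * 2.2 = 0.882750
Denominator = 1 + 3*1.07^2/8 = 1 + 0.429338 = 1.429338
eta = 0.882750 / 1.429338
eta = 0.6176 m

0.6176


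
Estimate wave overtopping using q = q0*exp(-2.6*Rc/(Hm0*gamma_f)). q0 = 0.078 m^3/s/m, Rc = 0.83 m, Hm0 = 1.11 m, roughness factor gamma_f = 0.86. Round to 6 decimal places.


q = q0 * exp(-2.6 * Rc / (Hm0 * gamma_f))
Exponent = -2.6 * 0.83 / (1.11 * 0.86)
= -2.6 * 0.83 / 0.9546
= -2.260633
exp(-2.260633) = 0.104284
q = 0.078 * 0.104284
q = 0.008134 m^3/s/m

0.008134


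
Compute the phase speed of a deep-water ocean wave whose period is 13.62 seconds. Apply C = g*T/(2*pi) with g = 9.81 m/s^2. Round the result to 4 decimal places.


We use the deep-water celerity formula:
C = g * T / (2 * pi)
C = 9.81 * 13.62 / (2 * 3.14159...)
C = 133.612200 / 6.283185
C = 21.2650 m/s

21.2650


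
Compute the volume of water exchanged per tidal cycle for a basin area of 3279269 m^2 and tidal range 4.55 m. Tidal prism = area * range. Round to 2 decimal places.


Tidal prism = Area * Tidal range
P = 3279269 * 4.55
P = 14920673.95 m^3

14920673.95


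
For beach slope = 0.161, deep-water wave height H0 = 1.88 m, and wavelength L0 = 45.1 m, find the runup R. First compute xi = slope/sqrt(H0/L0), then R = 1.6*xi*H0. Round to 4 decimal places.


xi = slope / sqrt(H0/L0)
H0/L0 = 1.88/45.1 = 0.041685
sqrt(0.041685) = 0.204169
xi = 0.161 / 0.204169 = 0.788561
R = 1.6 * xi * H0 = 1.6 * 0.788561 * 1.88
R = 2.3720 m

2.3720


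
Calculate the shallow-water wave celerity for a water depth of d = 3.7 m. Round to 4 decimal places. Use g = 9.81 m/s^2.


Using the shallow-water approximation:
C = sqrt(g * d) = sqrt(9.81 * 3.7)
C = sqrt(36.2970)
C = 6.0247 m/s

6.0247


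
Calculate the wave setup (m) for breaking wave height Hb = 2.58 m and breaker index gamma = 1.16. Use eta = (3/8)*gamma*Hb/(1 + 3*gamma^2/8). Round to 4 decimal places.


eta = (3/8) * gamma * Hb / (1 + 3*gamma^2/8)
Numerator = (3/8) * 1.16 * 2.58 = 1.122300
Denominator = 1 + 3*1.16^2/8 = 1 + 0.504600 = 1.504600
eta = 1.122300 / 1.504600
eta = 0.7459 m

0.7459


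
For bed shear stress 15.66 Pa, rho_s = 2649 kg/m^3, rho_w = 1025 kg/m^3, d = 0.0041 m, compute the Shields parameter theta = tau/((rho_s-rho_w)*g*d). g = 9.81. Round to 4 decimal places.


theta = tau / ((rho_s - rho_w) * g * d)
rho_s - rho_w = 2649 - 1025 = 1624
Denominator = 1624 * 9.81 * 0.0041 = 65.318904
theta = 15.66 / 65.318904
theta = 0.2397

0.2397


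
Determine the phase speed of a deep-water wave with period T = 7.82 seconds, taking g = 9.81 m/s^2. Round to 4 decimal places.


We use the deep-water celerity formula:
C = g * T / (2 * pi)
C = 9.81 * 7.82 / (2 * 3.14159...)
C = 76.714200 / 6.283185
C = 12.2094 m/s

12.2094


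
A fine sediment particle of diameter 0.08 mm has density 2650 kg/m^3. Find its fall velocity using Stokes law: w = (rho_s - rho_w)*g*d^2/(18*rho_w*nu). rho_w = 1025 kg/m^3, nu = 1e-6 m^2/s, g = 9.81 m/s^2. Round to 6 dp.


w = (rho_s - rho_w) * g * d^2 / (18 * rho_w * nu)
d = 0.08 mm = 0.000080 m
rho_s - rho_w = 2650 - 1025 = 1625
Numerator = 1625 * 9.81 * (0.000080)^2 = 0.000102024000
Denominator = 18 * 1025 * 1e-6 = 0.018450
w = 0.005530 m/s

0.005530


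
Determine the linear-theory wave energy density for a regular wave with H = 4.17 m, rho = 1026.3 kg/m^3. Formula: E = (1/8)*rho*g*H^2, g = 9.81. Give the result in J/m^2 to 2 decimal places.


E = (1/8) * rho * g * H^2
E = (1/8) * 1026.3 * 9.81 * 4.17^2
E = 0.125 * 1026.3 * 9.81 * 17.3889
E = 21883.94 J/m^2

21883.94


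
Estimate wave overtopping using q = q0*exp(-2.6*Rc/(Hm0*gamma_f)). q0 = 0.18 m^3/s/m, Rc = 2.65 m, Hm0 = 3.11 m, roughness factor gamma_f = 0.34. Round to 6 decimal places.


q = q0 * exp(-2.6 * Rc / (Hm0 * gamma_f))
Exponent = -2.6 * 2.65 / (3.11 * 0.34)
= -2.6 * 2.65 / 1.0574
= -6.515983
exp(-6.515983) = 0.001480
q = 0.18 * 0.001480
q = 0.000266 m^3/s/m

0.000266


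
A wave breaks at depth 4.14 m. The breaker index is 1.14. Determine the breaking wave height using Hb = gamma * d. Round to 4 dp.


Hb = gamma * d
Hb = 1.14 * 4.14
Hb = 4.7196 m

4.7196


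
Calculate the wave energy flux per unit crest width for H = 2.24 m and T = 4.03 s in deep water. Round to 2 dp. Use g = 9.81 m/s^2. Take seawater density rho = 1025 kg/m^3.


P = rho * g^2 * H^2 * T / (32 * pi)
P = 1025 * 9.81^2 * 2.24^2 * 4.03 / (32 * pi)
P = 1025 * 96.2361 * 5.0176 * 4.03 / 100.53096
P = 19840.98 W/m

19840.98


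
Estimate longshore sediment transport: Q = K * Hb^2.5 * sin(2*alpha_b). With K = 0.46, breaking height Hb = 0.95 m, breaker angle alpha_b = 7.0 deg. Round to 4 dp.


Q = K * Hb^2.5 * sin(2 * alpha_b)
Hb^2.5 = 0.95^2.5 = 0.879648
sin(2 * 7.0) = sin(14.0) = 0.241922
Q = 0.46 * 0.879648 * 0.241922
Q = 0.0979 m^3/s

0.0979


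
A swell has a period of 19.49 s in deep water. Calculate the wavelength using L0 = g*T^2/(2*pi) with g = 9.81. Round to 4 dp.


L0 = g * T^2 / (2 * pi)
L0 = 9.81 * 19.49^2 / (2 * pi)
L0 = 9.81 * 379.8601 / 6.28319
L0 = 3726.4276 / 6.28319
L0 = 593.0794 m

593.0794


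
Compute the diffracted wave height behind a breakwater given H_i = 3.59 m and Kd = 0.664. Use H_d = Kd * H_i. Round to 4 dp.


H_d = Kd * H_i
H_d = 0.664 * 3.59
H_d = 2.3838 m

2.3838


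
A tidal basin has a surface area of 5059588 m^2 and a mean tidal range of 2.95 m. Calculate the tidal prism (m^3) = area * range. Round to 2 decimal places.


Tidal prism = Area * Tidal range
P = 5059588 * 2.95
P = 14925784.60 m^3

14925784.60


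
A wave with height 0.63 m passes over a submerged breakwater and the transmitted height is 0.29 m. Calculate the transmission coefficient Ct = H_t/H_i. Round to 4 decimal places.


Ct = H_t / H_i
Ct = 0.29 / 0.63
Ct = 0.4603

0.4603


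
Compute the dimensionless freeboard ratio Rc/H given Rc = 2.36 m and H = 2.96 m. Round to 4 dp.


Relative freeboard = Rc / H
= 2.36 / 2.96
= 0.7973

0.7973


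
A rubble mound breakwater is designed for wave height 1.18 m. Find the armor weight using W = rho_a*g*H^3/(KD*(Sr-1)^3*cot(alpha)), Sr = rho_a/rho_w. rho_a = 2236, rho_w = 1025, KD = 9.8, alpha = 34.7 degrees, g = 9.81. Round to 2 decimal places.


Sr = rho_a / rho_w = 2236 / 1025 = 2.181463
(Sr - 1) = 1.181463
(Sr - 1)^3 = 1.649153
cot(34.7) = 1 / tan(34.7) = 1 / 0.692433 = 1.444183
Numerator = 2236 * 9.81 * 1.18^3 = 36040.1698
Denominator = 9.8 * 1.649153 * 1.444183 = 23.340452
W = 36040.1698 / 23.340452
W = 1544.11 N

1544.11


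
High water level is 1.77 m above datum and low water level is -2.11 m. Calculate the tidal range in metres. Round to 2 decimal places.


Tidal range = High water - Low water
Tidal range = 1.77 - (-2.11)
Tidal range = 3.88 m

3.88


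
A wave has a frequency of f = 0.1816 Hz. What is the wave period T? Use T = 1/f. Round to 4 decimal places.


T = 1 / f
T = 1 / 0.1816
T = 5.5066 s

5.5066


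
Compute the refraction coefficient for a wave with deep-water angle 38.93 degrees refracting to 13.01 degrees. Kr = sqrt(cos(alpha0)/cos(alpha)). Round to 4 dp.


Kr = sqrt(cos(alpha0) / cos(alpha))
cos(38.93) = 0.777914
cos(13.01) = 0.974331
Kr = sqrt(0.777914 / 0.974331)
Kr = sqrt(0.798409)
Kr = 0.8935

0.8935


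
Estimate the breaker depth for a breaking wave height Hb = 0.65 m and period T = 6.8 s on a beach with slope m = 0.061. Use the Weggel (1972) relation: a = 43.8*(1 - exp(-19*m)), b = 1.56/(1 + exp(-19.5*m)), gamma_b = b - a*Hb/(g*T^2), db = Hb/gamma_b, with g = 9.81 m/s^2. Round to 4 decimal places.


a = 43.8 * (1 - exp(-19 * m))
exp(-19 * 0.061) = exp(-1.1590) = 0.313800
a = 43.8 * (1 - 0.313800) = 30.055568
b = 1.56 / (1 + exp(-19.5 * m))
exp(-19.5 * 0.061) = exp(-1.1895) = 0.304373
b = 1.56 / (1 + 0.304373) = 1.195977
Hb / (g * T^2) = 0.65 / (9.81 * 6.8^2) = 0.65 / 453.6144 = 0.00143294
gamma_b = b - a * Hb/(g*T^2) = 1.195977 - 30.055568 * 0.00143294 = 1.152909
db = Hb / gamma_b = 0.65 / 1.152909
db = 0.5638 m

0.5638


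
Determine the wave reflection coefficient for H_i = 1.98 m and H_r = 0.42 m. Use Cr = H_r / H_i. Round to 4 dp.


Cr = H_r / H_i
Cr = 0.42 / 1.98
Cr = 0.2121

0.2121


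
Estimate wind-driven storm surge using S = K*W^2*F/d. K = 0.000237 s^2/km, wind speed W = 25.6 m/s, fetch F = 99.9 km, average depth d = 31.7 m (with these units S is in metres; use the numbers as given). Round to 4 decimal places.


S = K * W^2 * F / d
W^2 = 25.6^2 = 655.36
S = 0.000237 * 655.36 * 99.9 / 31.7
Numerator = 0.000237 * 655.36 * 99.9 = 15.516500
S = 15.516500 / 31.7 = 0.4895 m

0.4895


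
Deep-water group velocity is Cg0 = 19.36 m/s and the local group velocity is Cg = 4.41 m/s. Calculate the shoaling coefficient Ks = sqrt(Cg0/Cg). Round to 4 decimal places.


Ks = sqrt(Cg0 / Cg)
Ks = sqrt(19.36 / 4.41)
Ks = sqrt(4.3900)
Ks = 2.0952

2.0952


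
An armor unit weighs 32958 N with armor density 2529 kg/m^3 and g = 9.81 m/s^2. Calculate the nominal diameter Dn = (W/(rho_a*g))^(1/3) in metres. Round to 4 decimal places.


V = W / (rho_a * g)
V = 32958 / (2529 * 9.81)
V = 32958 / 24809.49
V = 1.328443 m^3
Dn = V^(1/3) = 1.328443^(1/3)
Dn = 1.0993 m

1.0993


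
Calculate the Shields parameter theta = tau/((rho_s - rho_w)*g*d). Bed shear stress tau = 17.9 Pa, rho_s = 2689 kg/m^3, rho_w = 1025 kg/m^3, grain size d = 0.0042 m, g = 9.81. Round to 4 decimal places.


theta = tau / ((rho_s - rho_w) * g * d)
rho_s - rho_w = 2689 - 1025 = 1664
Denominator = 1664 * 9.81 * 0.0042 = 68.560128
theta = 17.9 / 68.560128
theta = 0.2611

0.2611


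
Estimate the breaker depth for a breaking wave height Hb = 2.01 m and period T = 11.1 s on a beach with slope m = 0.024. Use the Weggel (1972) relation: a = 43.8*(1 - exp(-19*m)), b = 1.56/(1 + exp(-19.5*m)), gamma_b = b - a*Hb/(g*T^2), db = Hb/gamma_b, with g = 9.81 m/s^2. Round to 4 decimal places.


a = 43.8 * (1 - exp(-19 * m))
exp(-19 * 0.024) = exp(-0.4560) = 0.633814
a = 43.8 * (1 - 0.633814) = 16.038954
b = 1.56 / (1 + exp(-19.5 * m))
exp(-19.5 * 0.024) = exp(-0.4680) = 0.626254
b = 1.56 / (1 + 0.626254) = 0.959260
Hb / (g * T^2) = 2.01 / (9.81 * 11.1^2) = 2.01 / 1208.6901 = 0.00166296
gamma_b = b - a * Hb/(g*T^2) = 0.959260 - 16.038954 * 0.00166296 = 0.932588
db = Hb / gamma_b = 2.01 / 0.932588
db = 2.1553 m

2.1553


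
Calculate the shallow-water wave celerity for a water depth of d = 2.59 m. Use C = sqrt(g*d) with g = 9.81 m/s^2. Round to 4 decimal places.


Using the shallow-water approximation:
C = sqrt(g * d) = sqrt(9.81 * 2.59)
C = sqrt(25.4079)
C = 5.0406 m/s

5.0406


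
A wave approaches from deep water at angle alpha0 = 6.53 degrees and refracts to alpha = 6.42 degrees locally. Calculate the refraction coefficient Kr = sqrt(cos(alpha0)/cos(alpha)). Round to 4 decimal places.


Kr = sqrt(cos(alpha0) / cos(alpha))
cos(6.53) = 0.993512
cos(6.42) = 0.993729
Kr = sqrt(0.993512 / 0.993729)
Kr = sqrt(0.999782)
Kr = 0.9999

0.9999


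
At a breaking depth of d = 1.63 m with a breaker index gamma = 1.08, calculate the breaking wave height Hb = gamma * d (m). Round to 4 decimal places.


Hb = gamma * d
Hb = 1.08 * 1.63
Hb = 1.7604 m

1.7604


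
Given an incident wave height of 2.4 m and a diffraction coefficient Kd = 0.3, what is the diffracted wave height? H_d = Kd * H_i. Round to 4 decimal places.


H_d = Kd * H_i
H_d = 0.3 * 2.4
H_d = 0.7200 m

0.7200


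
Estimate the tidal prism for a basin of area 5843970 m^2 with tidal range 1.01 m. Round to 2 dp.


Tidal prism = Area * Tidal range
P = 5843970 * 1.01
P = 5902409.70 m^3

5902409.70


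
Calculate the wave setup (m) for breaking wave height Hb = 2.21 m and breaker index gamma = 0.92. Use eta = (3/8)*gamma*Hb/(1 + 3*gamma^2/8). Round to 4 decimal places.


eta = (3/8) * gamma * Hb / (1 + 3*gamma^2/8)
Numerator = (3/8) * 0.92 * 2.21 = 0.762450
Denominator = 1 + 3*0.92^2/8 = 1 + 0.317400 = 1.317400
eta = 0.762450 / 1.317400
eta = 0.5788 m

0.5788


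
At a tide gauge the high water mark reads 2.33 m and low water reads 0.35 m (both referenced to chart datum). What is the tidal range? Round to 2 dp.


Tidal range = High water - Low water
Tidal range = 2.33 - (0.35)
Tidal range = 1.98 m

1.98


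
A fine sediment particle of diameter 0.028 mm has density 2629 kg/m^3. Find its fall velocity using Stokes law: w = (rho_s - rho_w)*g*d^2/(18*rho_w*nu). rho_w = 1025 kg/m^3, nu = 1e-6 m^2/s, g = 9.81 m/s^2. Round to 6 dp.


w = (rho_s - rho_w) * g * d^2 / (18 * rho_w * nu)
d = 0.028 mm = 0.000028 m
rho_s - rho_w = 2629 - 1025 = 1604
Numerator = 1604 * 9.81 * (0.000028)^2 = 0.000012336428
Denominator = 18 * 1025 * 1e-6 = 0.018450
w = 0.000669 m/s

0.000669


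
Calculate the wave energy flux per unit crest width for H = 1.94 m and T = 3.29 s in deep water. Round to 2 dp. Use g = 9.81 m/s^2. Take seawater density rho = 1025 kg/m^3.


P = rho * g^2 * H^2 * T / (32 * pi)
P = 1025 * 9.81^2 * 1.94^2 * 3.29 / (32 * pi)
P = 1025 * 96.2361 * 3.7636 * 3.29 / 100.53096
P = 12149.58 W/m

12149.58


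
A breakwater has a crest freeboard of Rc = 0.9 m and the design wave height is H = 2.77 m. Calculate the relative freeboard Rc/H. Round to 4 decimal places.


Relative freeboard = Rc / H
= 0.9 / 2.77
= 0.3249

0.3249


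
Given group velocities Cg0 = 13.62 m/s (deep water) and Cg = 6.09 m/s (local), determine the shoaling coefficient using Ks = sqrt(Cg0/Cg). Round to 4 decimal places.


Ks = sqrt(Cg0 / Cg)
Ks = sqrt(13.62 / 6.09)
Ks = sqrt(2.2365)
Ks = 1.4955

1.4955


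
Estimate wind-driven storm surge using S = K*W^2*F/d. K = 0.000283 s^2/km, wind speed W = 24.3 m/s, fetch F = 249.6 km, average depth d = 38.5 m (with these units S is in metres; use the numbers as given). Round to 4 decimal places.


S = K * W^2 * F / d
W^2 = 24.3^2 = 590.49
S = 0.000283 * 590.49 * 249.6 / 38.5
Numerator = 0.000283 * 590.49 * 249.6 = 41.710324
S = 41.710324 / 38.5 = 1.0834 m

1.0834


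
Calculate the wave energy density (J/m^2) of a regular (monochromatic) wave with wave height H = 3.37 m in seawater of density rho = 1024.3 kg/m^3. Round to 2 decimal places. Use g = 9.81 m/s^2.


E = (1/8) * rho * g * H^2
E = (1/8) * 1024.3 * 9.81 * 3.37^2
E = 0.125 * 1024.3 * 9.81 * 11.3569
E = 14264.81 J/m^2

14264.81


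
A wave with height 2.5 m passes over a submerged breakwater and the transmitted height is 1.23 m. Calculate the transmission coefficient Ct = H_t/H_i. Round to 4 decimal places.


Ct = H_t / H_i
Ct = 1.23 / 2.5
Ct = 0.4920

0.4920


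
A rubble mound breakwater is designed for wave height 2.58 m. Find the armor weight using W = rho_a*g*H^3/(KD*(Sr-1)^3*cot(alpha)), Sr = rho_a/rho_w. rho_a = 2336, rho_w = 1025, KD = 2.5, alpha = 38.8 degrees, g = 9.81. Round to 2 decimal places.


Sr = rho_a / rho_w = 2336 / 1025 = 2.279024
(Sr - 1) = 1.279024
(Sr - 1)^3 = 2.092360
cot(38.8) = 1 / tan(38.8) = 1 / 0.804021 = 1.243749
Numerator = 2336 * 9.81 * 2.58^3 = 393550.9488
Denominator = 2.5 * 2.092360 * 1.243749 = 6.505929
W = 393550.9488 / 6.505929
W = 60491.13 N

60491.13


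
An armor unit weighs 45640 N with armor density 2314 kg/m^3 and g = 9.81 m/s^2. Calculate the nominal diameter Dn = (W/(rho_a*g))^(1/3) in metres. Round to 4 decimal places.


V = W / (rho_a * g)
V = 45640 / (2314 * 9.81)
V = 45640 / 22700.34
V = 2.010543 m^3
Dn = V^(1/3) = 2.010543^(1/3)
Dn = 1.2621 m

1.2621


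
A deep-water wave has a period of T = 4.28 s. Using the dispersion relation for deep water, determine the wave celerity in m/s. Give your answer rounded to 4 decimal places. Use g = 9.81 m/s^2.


We use the deep-water celerity formula:
C = g * T / (2 * pi)
C = 9.81 * 4.28 / (2 * 3.14159...)
C = 41.986800 / 6.283185
C = 6.6824 m/s

6.6824
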